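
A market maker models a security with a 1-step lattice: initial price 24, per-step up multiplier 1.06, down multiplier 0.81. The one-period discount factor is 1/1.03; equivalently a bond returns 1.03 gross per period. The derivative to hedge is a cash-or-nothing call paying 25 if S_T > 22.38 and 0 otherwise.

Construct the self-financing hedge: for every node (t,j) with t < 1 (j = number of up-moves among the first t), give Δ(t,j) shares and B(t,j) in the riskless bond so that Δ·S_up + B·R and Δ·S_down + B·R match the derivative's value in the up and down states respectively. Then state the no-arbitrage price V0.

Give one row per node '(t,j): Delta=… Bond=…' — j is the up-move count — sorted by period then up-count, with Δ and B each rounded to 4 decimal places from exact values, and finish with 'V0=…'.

(0,0): Delta=4.1667 Bond=-78.6408
V0=21.3592

The replicating-portfolio and risk-neutral prices coincide; use p* = (1.03−0.81)/(1.06−0.81) = 0.8800 for the latter.
Terminal values V(1,·): V(1,0)=0.0000, V(1,1)=25.0000
  t=0,j=0: stock 24.0000 → up 25.4400 (V=25.0000), down 19.4400 (V=0.0000). Price 21.3592; hedge Δ=4.1667, bond B=-78.6408.
Root portfolio cost Δ·24+B reproduces V0=21.3592.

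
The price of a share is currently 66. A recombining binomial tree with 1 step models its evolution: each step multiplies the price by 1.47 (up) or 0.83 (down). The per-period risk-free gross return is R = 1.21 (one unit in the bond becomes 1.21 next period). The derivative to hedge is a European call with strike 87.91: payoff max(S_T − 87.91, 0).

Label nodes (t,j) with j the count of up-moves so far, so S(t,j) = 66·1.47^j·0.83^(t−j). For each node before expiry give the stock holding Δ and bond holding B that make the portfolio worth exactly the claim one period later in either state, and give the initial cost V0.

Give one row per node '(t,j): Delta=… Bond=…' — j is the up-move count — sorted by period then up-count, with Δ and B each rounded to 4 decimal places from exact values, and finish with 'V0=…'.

(0,0): Delta=0.2157 Bond=-9.7641
V0=4.4703

No-arbitrage ⇒ martingale measure with p* = (R−d)/(u−d) = 0.5938.
Terminal payoffs: V(1,0)=0.0000, V(1,1)=9.1100
  t=0,j=0: stock 66.0000 → up 97.0200 (V=9.1100), down 54.7800 (V=0.0000). Price 4.4703; hedge Δ=0.2157, bond B=-9.7641.
Each (Δ,B) replicates both successor values, so the strategy is self-financing and V0 is arbitrage-free.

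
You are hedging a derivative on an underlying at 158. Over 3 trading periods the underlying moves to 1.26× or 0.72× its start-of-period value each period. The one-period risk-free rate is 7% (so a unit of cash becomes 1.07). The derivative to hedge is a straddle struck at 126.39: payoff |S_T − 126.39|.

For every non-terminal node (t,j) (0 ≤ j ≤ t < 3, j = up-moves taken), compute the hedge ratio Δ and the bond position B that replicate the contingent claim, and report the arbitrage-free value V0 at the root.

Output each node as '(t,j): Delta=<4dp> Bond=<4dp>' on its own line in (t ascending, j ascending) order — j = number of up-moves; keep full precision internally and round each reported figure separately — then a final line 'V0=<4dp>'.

The replicating-portfolio and risk-neutral prices coincide; use p* = (1.07−0.72)/(1.26−0.72) = 0.6481 for the latter.
Terminal values V(3,·): V(3,0)=67.4168, V(3,1)=23.1869, V(3,2)=54.2154, V(3,3)=189.6694
  t=2,j=0: stock 81.9072 → up 103.2031 (V=23.1869), down 58.9732 (V=67.4168). Price 36.2143; hedge Δ=-1.0000, bond B=118.1215.
  t=2,j=1: stock 143.3376 → up 180.6054 (V=54.2154), down 103.2031 (V=23.1869). Price 40.4654; hedge Δ=0.4009, bond B=-16.9947.
  t=2,j=2: stock 250.8408 → up 316.0594 (V=189.6694), down 180.6054 (V=54.2154). Price 132.7193; hedge Δ=1.0000, bond B=-118.1215.
  t=1,j=0: stock 113.7600 → up 143.3376 (V=40.4654), down 81.9072 (V=36.2143). Price 36.4202; hedge Δ=0.0692, bond B=28.5478.
  t=1,j=1: stock 199.0800 → up 250.8408 (V=132.7193), down 143.3376 (V=40.4654). Price 93.7006; hedge Δ=0.8582, bond B=-77.1400.
  t=0,j=0: stock 158.0000 → up 199.0800 (V=93.7006), down 113.7600 (V=36.4202). Price 68.7349; hedge Δ=0.6714, bond B=-37.3398.
The time-0 hedge costs 68.7349, which is the no-arbitrage price.

(0,0): Delta=0.6714 Bond=-37.3398
(1,0): Delta=0.0692 Bond=28.5478
(1,1): Delta=0.8582 Bond=-77.1400
(2,0): Delta=-1.0000 Bond=118.1215
(2,1): Delta=0.4009 Bond=-16.9947
(2,2): Delta=1.0000 Bond=-118.1215
V0=68.7349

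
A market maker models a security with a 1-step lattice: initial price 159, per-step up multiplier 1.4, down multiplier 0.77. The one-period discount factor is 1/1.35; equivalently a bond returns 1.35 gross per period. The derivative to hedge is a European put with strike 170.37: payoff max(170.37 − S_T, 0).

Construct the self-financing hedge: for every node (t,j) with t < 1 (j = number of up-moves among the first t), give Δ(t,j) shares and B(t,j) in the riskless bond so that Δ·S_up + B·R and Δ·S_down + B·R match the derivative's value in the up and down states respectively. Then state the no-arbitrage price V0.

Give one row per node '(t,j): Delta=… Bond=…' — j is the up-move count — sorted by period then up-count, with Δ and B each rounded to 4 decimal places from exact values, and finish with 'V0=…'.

(0,0): Delta=-0.4786 Bond=78.9136
V0=2.8183

No-arbitrage ⇒ martingale measure with p* = (R−d)/(u−d) = 0.9206.
Payoff layer (t=1): V(1,0)=47.9400, V(1,1)=0.0000
  t=0,j=0: stock 159.0000 → up 222.6000 (V=0.0000), down 122.4300 (V=47.9400). Price 2.8183; hedge Δ=-0.4786, bond B=78.9136.
Each (Δ,B) replicates both successor values, so the strategy is self-financing and V0 is arbitrage-free.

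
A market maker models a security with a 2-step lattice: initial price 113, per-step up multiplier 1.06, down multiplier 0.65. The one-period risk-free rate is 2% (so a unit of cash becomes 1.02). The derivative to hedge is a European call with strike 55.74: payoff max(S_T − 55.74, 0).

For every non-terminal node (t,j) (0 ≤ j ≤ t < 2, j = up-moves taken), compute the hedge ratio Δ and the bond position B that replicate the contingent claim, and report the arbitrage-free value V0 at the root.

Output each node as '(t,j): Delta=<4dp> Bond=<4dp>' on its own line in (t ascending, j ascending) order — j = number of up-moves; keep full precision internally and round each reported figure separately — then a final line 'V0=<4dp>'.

(0,0): Delta=0.9835 Bond=-51.6367
(1,0): Delta=0.7344 Bond=-34.3760
(1,1): Delta=1.0000 Bond=-54.6471
V0=59.4976

The replicating-portfolio and risk-neutral prices coincide; use p* = (1.02−0.65)/(1.06−0.65) = 0.9024 for the latter.
Payoff layer (t=2): V(2,0)=0.0000, V(2,1)=22.1170, V(2,2)=71.2268
Node (1,0) S=73.4500: V=(p*·22.1170+(1−p*)·0.0000)/1.02=19.5679; Δ=(22.1170−0.0000)/(77.8570−47.7425)=0.7344; B=V−Δ·S=-34.3760
Node (1,1) S=119.7800: V=(p*·71.2268+(1−p*)·22.1170)/1.02=65.1329; Δ=(71.2268−22.1170)/(126.9668−77.8570)=1.0000; B=V−Δ·S=-54.6471
Node (0,0) S=113.0000: V=(p*·65.1329+(1−p*)·19.5679)/1.02=59.4976; Δ=(65.1329−19.5679)/(119.7800−73.4500)=0.9835; B=V−Δ·S=-51.6367
Each (Δ,B) replicates both successor values, so the strategy is self-financing and V0 is arbitrage-free.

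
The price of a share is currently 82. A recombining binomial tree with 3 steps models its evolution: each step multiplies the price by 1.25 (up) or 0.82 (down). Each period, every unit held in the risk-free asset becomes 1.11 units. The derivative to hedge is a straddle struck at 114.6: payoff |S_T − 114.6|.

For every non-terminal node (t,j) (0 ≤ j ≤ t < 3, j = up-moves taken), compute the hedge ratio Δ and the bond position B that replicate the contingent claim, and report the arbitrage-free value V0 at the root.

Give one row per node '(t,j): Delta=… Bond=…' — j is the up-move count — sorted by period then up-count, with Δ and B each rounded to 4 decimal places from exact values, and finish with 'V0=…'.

Since d<R<u, set p* = (R−d)/(u−d) = 0.6744; price each node as the discounted p*-expectation of its children.
At expiry t=3: V(3,0)=69.3878, V(3,1)=45.6790, V(3,2)=9.5375, V(3,3)=45.5563
Node (2,0) S=55.1368: V=(p*·45.6790+(1−p*)·69.3878)/1.11=48.1064; Δ=(45.6790−69.3878)/(68.9210−45.2122)=-1.0000; B=V−Δ·S=103.2432
Node (2,1) S=84.0500: V=(p*·9.5375+(1−p*)·45.6790)/1.11=19.1932; Δ=(9.5375−45.6790)/(105.0625−68.9210)=-1.0000; B=V−Δ·S=103.2432
Node (2,2) S=128.1250: V=(p*·45.5563+(1−p*)·9.5375)/1.11=30.4768; Δ=(45.5563−9.5375)/(160.1562−105.0625)=0.6538; B=V−Δ·S=-53.2878
Node (1,0) S=67.2400: V=(p*·19.1932+(1−p*)·48.1064)/1.11=25.7719; Δ=(19.1932−48.1064)/(84.0500−55.1368)=-1.0000; B=V−Δ·S=93.0119
Node (1,1) S=102.5000: V=(p*·30.4768+(1−p*)·19.1932)/1.11=24.1469; Δ=(30.4768−19.1932)/(128.1250−84.0500)=0.2560; B=V−Δ·S=-2.0939
Node (0,0) S=82.0000: V=(p*·24.1469+(1−p*)·25.7719)/1.11=22.2306; Δ=(24.1469−25.7719)/(102.5000−67.2400)=-0.0461; B=V−Δ·S=26.0097
Self-financing check: at every node Δ·S+B equals the discounted successor values.

(0,0): Delta=-0.0461 Bond=26.0097
(1,0): Delta=-1.0000 Bond=93.0119
(1,1): Delta=0.2560 Bond=-2.0939
(2,0): Delta=-1.0000 Bond=103.2432
(2,1): Delta=-1.0000 Bond=103.2432
(2,2): Delta=0.6538 Bond=-53.2878
V0=22.2306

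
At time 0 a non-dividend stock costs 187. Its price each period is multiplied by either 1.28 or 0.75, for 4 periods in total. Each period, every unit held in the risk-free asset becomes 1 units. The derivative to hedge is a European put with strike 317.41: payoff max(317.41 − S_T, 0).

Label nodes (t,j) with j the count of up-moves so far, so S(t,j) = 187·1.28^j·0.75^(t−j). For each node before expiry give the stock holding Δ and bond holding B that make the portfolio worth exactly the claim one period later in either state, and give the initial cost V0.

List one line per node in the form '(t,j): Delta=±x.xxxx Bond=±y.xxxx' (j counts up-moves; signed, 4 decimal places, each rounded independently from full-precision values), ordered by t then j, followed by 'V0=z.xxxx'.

(0,0): Delta=-0.8046 Bond=289.9990
(1,0): Delta=-1.0000 Bond=317.4100
(1,1): Delta=-0.6763 Bond=259.2986
(2,0): Delta=-1.0000 Bond=317.4100
(2,1): Delta=-1.0000 Bond=317.4100
(2,2): Delta=-0.4639 Bond=194.2138
(3,0): Delta=-1.0000 Bond=317.4100
(3,1): Delta=-1.0000 Bond=317.4100
(3,2): Delta=-1.0000 Bond=317.4100
(3,3): Delta=-0.1120 Bond=56.2341
V0=139.5470

No-arbitrage ⇒ martingale measure with p* = (R−d)/(u−d) = 0.4717.
Payoff layer (t=4): V(4,0)=258.2420, V(4,1)=216.4300, V(4,2)=145.0708, V(4,3)=23.2844, V(4,4)=0.0000
  t=3,j=0: stock 78.8906 → up 100.9800 (V=216.4300), down 59.1680 (V=258.2420). Price 238.5194; hedge Δ=-1.0000, bond B=317.4100.
  t=3,j=1: stock 134.6400 → up 172.3392 (V=145.0708), down 100.9800 (V=216.4300). Price 182.7700; hedge Δ=-1.0000, bond B=317.4100.
  t=3,j=2: stock 229.7856 → up 294.1256 (V=23.2844), down 172.3392 (V=145.0708). Price 87.6244; hedge Δ=-1.0000, bond B=317.4100.
  t=3,j=3: stock 392.1674 → up 501.9743 (V=0.0000), down 294.1256 (V=23.2844). Price 12.3012; hedge Δ=-0.1120, bond B=56.2341.
  t=2,j=0: stock 105.1875 → up 134.6400 (V=182.7700), down 78.8906 (V=238.5194). Price 212.2225; hedge Δ=-1.0000, bond B=317.4100.
  t=2,j=1: stock 179.5200 → up 229.7856 (V=87.6244), down 134.6400 (V=182.7700). Price 137.8900; hedge Δ=-1.0000, bond B=317.4100.
  t=2,j=2: stock 306.3808 → up 392.1674 (V=12.3012), down 229.7856 (V=87.6244). Price 52.0946; hedge Δ=-0.4639, bond B=194.2138.
  t=1,j=0: stock 140.2500 → up 179.5200 (V=137.8900), down 105.1875 (V=212.2225). Price 177.1600; hedge Δ=-1.0000, bond B=317.4100.
  t=1,j=1: stock 239.3600 → up 306.3808 (V=52.0946), down 179.5200 (V=137.8900). Price 97.4205; hedge Δ=-0.6763, bond B=259.2986.
  t=0,j=0: stock 187.0000 → up 239.3600 (V=97.4205), down 140.2500 (V=177.1600). Price 139.5470; hedge Δ=-0.8046, bond B=289.9990.
Check: Δ(0,0)·S0 + B(0,0) = 139.5470 = V0.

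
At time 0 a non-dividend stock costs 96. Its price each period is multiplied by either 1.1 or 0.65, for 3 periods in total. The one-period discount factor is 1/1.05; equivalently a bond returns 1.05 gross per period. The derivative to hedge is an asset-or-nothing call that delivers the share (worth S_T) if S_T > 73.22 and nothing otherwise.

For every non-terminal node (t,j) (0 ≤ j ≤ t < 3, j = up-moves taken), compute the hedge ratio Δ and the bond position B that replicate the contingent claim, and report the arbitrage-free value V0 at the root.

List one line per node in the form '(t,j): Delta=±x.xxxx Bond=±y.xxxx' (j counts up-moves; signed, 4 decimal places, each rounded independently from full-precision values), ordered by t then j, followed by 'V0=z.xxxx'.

(0,0): Delta=1.1803 Bond=-18.6096
(1,0): Delta=2.2763 Bond=-87.9305
(1,1): Delta=1.0994 Bond=-10.9913
(2,0): Delta=0.0000 Bond=0.0000
(2,1): Delta=2.4444 Bond=-103.8679
(2,2): Delta=1.0000 Bond=0.0000
V0=94.6999

Risk-neutral probability p* = (R−d)/(u−d) = (1.05−0.65)/(1.1−0.65) = 0.8889.
At expiry t=3: V(3,0)=0.0000, V(3,1)=0.0000, V(3,2)=75.5040, V(3,3)=127.7760
Node (2,0) S=40.5600: V=(p*·0.0000+(1−p*)·0.0000)/1.05=0.0000; Δ=(0.0000−0.0000)/(44.6160−26.3640)=0.0000; B=V−Δ·S=0.0000
Node (2,1) S=68.6400: V=(p*·75.5040+(1−p*)·0.0000)/1.05=63.9187; Δ=(75.5040−0.0000)/(75.5040−44.6160)=2.4444; B=V−Δ·S=-103.8679
Node (2,2) S=116.1600: V=(p*·127.7760+(1−p*)·75.5040)/1.05=116.1600; Δ=(127.7760−75.5040)/(127.7760−75.5040)=1.0000; B=V−Δ·S=0.0000
Node (1,0) S=62.4000: V=(p*·63.9187+(1−p*)·0.0000)/1.05=54.1111; Δ=(63.9187−0.0000)/(68.6400−40.5600)=2.2763; B=V−Δ·S=-87.9305
Node (1,1) S=105.6000: V=(p*·116.1600+(1−p*)·63.9187)/1.05=105.1004; Δ=(116.1600−63.9187)/(116.1600−68.6400)=1.0994; B=V−Δ·S=-10.9913
Node (0,0) S=96.0000: V=(p*·105.1004+(1−p*)·54.1111)/1.05=94.6999; Δ=(105.1004−54.1111)/(105.6000−62.4000)=1.1803; B=V−Δ·S=-18.6096
Each (Δ,B) replicates both successor values, so the strategy is self-financing and V0 is arbitrage-free.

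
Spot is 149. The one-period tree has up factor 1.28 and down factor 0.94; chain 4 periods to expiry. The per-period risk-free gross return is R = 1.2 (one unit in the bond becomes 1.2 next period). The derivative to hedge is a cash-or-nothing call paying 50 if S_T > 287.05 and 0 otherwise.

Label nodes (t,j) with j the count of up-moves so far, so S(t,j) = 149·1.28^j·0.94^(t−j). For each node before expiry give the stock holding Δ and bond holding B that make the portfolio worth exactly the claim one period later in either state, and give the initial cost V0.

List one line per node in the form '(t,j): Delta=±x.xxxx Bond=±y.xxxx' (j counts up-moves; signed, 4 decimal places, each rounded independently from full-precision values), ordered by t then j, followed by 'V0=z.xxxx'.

(0,0): Delta=0.2358 Bond=-16.7352
(1,0): Delta=0.4264 Bond=-46.7804
(1,1): Delta=0.1927 Bond=-11.8674
(2,0): Delta=0.0000 Bond=0.0000
(2,1): Delta=0.5227 Bond=-73.4093
(2,2): Delta=0.1181 Bond=3.9648
(3,0): Delta=0.0000 Bond=0.0000
(3,1): Delta=0.0000 Bond=0.0000
(3,2): Delta=0.6409 Bond=-115.1961
(3,3): Delta=0.0000 Bond=41.6667
V0=18.3941

No-arbitrage ⇒ martingale measure with p* = (R−d)/(u−d) = 0.7647.
Terminal payoffs: V(4,0)=0.0000, V(4,1)=0.0000, V(4,2)=0.0000, V(4,3)=50.0000, V(4,4)=50.0000
  t=3,j=0: stock 123.7570 → up 158.4090 (V=0.0000), down 116.3316 (V=0.0000). Price 0.0000; hedge Δ=0.0000, bond B=0.0000.
  t=3,j=1: stock 168.5202 → up 215.7058 (V=0.0000), down 158.4090 (V=0.0000). Price 0.0000; hedge Δ=0.0000, bond B=0.0000.
  t=3,j=2: stock 229.4743 → up 293.7271 (V=50.0000), down 215.7058 (V=0.0000). Price 31.8627; hedge Δ=0.6409, bond B=-115.1961.
  t=3,j=3: stock 312.4756 → up 399.9688 (V=50.0000), down 293.7271 (V=50.0000). Price 41.6667; hedge Δ=0.0000, bond B=41.6667.
  t=2,j=0: stock 131.6564 → up 168.5202 (V=0.0000), down 123.7570 (V=0.0000). Price 0.0000; hedge Δ=0.0000, bond B=0.0000.
  t=2,j=1: stock 179.2768 → up 229.4743 (V=31.8627), down 168.5202 (V=0.0000). Price 20.3047; hedge Δ=0.5227, bond B=-73.4093.
  t=2,j=2: stock 244.1216 → up 312.4756 (V=41.6667), down 229.4743 (V=31.8627). Price 32.7999; hedge Δ=0.1181, bond B=3.9648.
  t=1,j=0: stock 140.0600 → up 179.2768 (V=20.3047), down 131.6564 (V=0.0000). Price 12.9393; hedge Δ=0.4264, bond B=-46.7804.
  t=1,j=1: stock 190.7200 → up 244.1216 (V=32.7999), down 179.2768 (V=20.3047). Price 24.8832; hedge Δ=0.1927, bond B=-11.8674.
  t=0,j=0: stock 149.0000 → up 190.7200 (V=24.8832), down 140.0600 (V=12.9393). Price 18.3941; hedge Δ=0.2358, bond B=-16.7352.
Root portfolio cost Δ·149+B reproduces V0=18.3941.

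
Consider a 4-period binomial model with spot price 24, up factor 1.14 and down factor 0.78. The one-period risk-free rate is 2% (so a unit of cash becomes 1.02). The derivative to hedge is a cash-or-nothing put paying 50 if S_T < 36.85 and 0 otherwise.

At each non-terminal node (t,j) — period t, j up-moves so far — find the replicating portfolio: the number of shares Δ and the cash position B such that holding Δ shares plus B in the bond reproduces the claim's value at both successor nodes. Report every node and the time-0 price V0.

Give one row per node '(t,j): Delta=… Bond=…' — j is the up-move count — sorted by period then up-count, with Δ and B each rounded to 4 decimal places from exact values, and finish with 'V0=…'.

(0,0): Delta=-1.6158 Bond=75.8466
(1,0): Delta=0.0000 Bond=47.1161
(1,1): Delta=-2.1685 Bond=92.4872
(2,0): Delta=0.0000 Bond=48.0584
(2,1): Delta=0.0000 Bond=48.0584
(2,2): Delta=-2.9104 Bond=117.4762
(3,0): Delta=0.0000 Bond=49.0196
(3,1): Delta=0.0000 Bond=49.0196
(3,2): Delta=0.0000 Bond=49.0196
(3,3): Delta=-3.9061 Bond=155.2288
V0=37.0679

Risk-neutral probability p* = (R−d)/(u−d) = (1.02−0.78)/(1.14−0.78) = 0.6667.
At expiry t=4: V(4,0)=50.0000, V(4,1)=50.0000, V(4,2)=50.0000, V(4,3)=50.0000, V(4,4)=0.0000
(3,0): S=11.3892. Δ = (V_up−V_dn)/(S_up−S_dn) = (50.0000−50.0000)/(12.9837−8.8836) = 0.0000. V = [p*·50.0000 + (1−p*)·50.0000]/1.02 = 49.0196. B = V − Δ·S = 49.0196.
(3,1): S=16.6458. Δ = (V_up−V_dn)/(S_up−S_dn) = (50.0000−50.0000)/(18.9762−12.9837) = 0.0000. V = [p*·50.0000 + (1−p*)·50.0000]/1.02 = 49.0196. B = V − Δ·S = 49.0196.
(3,2): S=24.3285. Δ = (V_up−V_dn)/(S_up−S_dn) = (50.0000−50.0000)/(27.7345−18.9762) = 0.0000. V = [p*·50.0000 + (1−p*)·50.0000]/1.02 = 49.0196. B = V − Δ·S = 49.0196.
(3,3): S=35.5571. Δ = (V_up−V_dn)/(S_up−S_dn) = (0.0000−50.0000)/(40.5350−27.7345) = -3.9061. V = [p*·0.0000 + (1−p*)·50.0000]/1.02 = 16.3399. B = V − Δ·S = 155.2288.
(2,0): S=14.6016. Δ = (V_up−V_dn)/(S_up−S_dn) = (49.0196−49.0196)/(16.6458−11.3892) = 0.0000. V = [p*·49.0196 + (1−p*)·49.0196]/1.02 = 48.0584. B = V − Δ·S = 48.0584.
(2,1): S=21.3408. Δ = (V_up−V_dn)/(S_up−S_dn) = (49.0196−49.0196)/(24.3285−16.6458) = 0.0000. V = [p*·49.0196 + (1−p*)·49.0196]/1.02 = 48.0584. B = V − Δ·S = 48.0584.
(2,2): S=31.1904. Δ = (V_up−V_dn)/(S_up−S_dn) = (16.3399−49.0196)/(35.5571−24.3285) = -2.9104. V = [p*·16.3399 + (1−p*)·49.0196]/1.02 = 26.6991. B = V − Δ·S = 117.4762.
(1,0): S=18.7200. Δ = (V_up−V_dn)/(S_up−S_dn) = (48.0584−48.0584)/(21.3408−14.6016) = 0.0000. V = [p*·48.0584 + (1−p*)·48.0584]/1.02 = 47.1161. B = V − Δ·S = 47.1161.
(1,1): S=27.3600. Δ = (V_up−V_dn)/(S_up−S_dn) = (26.6991−48.0584)/(31.1904−21.3408) = -2.1685. V = [p*·26.6991 + (1−p*)·48.0584]/1.02 = 33.1558. B = V − Δ·S = 92.4872.
(0,0): S=24.0000. Δ = (V_up−V_dn)/(S_up−S_dn) = (33.1558−47.1161)/(27.3600−18.7200) = -1.6158. V = [p*·33.1558 + (1−p*)·47.1161]/1.02 = 37.0679. B = V − Δ·S = 75.8466.
The time-0 hedge costs 37.0679, which is the no-arbitrage price.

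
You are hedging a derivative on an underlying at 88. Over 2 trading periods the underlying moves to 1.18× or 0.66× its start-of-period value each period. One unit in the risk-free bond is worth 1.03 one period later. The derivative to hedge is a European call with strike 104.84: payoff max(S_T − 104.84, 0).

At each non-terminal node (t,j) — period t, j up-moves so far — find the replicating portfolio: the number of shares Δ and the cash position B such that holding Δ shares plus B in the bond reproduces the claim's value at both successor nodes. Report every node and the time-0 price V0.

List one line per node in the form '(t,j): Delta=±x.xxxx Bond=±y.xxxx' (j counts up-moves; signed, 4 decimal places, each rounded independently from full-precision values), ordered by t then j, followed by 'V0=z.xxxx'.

Risk-neutral probability p* = (R−d)/(u−d) = (1.03−0.66)/(1.18−0.66) = 0.7115.
At expiry t=2: V(2,0)=0.0000, V(2,1)=0.0000, V(2,2)=17.6912
(1,0): S=58.0800. Δ = (V_up−V_dn)/(S_up−S_dn) = (0.0000−0.0000)/(68.5344−38.3328) = 0.0000. V = [p*·0.0000 + (1−p*)·0.0000]/1.03 = 0.0000. B = V − Δ·S = 0.0000.
(1,1): S=103.8400. Δ = (V_up−V_dn)/(S_up−S_dn) = (17.6912−0.0000)/(122.5312−68.5344) = 0.3276. V = [p*·17.6912 + (1−p*)·0.0000]/1.03 = 12.2213. B = V − Δ·S = -21.8002.
(0,0): S=88.0000. Δ = (V_up−V_dn)/(S_up−S_dn) = (12.2213−0.0000)/(103.8400−58.0800) = 0.2671. V = [p*·12.2213 + (1−p*)·0.0000]/1.03 = 8.4427. B = V − Δ·S = -15.0599.
Each (Δ,B) replicates both successor values, so the strategy is self-financing and V0 is arbitrage-free.

(0,0): Delta=0.2671 Bond=-15.0599
(1,0): Delta=0.0000 Bond=0.0000
(1,1): Delta=0.3276 Bond=-21.8002
V0=8.4427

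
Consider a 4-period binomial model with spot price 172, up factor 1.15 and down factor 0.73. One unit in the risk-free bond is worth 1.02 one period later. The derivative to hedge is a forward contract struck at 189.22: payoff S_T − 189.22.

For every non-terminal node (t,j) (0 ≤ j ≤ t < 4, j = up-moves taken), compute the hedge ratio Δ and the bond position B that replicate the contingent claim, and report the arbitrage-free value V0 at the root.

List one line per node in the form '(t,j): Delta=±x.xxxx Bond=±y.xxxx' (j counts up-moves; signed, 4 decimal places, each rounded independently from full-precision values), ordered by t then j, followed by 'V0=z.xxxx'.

Risk-neutral probability p* = (R−d)/(u−d) = (1.02−0.73)/(1.15−0.73) = 0.6905.
Payoff layer (t=4): V(4,0)=-140.3750, V(4,1)=-112.2724, V(4,2)=-68.0012, V(4,3)=1.7411, V(4,4)=111.6091
Node (3,0) S=66.9109: V=(p*·-112.2724+(1−p*)·-140.3750)/1.02=-118.5989; Δ=(-112.2724−-140.3750)/(76.9476−48.8450)=1.0000; B=V−Δ·S=-185.5098
Node (3,1) S=105.4076: V=(p*·-68.0012+(1−p*)·-112.2724)/1.02=-80.1022; Δ=(-68.0012−-112.2724)/(121.2188−76.9476)=1.0000; B=V−Δ·S=-185.5098
Node (3,2) S=166.0531: V=(p*·1.7411+(1−p*)·-68.0012)/1.02=-19.4567; Δ=(1.7411−-68.0012)/(190.9611−121.2188)=1.0000; B=V−Δ·S=-185.5098
Node (3,3) S=261.5905: V=(p*·111.6091+(1−p*)·1.7411)/1.02=76.0807; Δ=(111.6091−1.7411)/(300.8291−190.9611)=1.0000; B=V−Δ·S=-185.5098
Node (2,0) S=91.6588: V=(p*·-80.1022+(1−p*)·-118.5989)/1.02=-90.2136; Δ=(-80.1022−-118.5989)/(105.4076−66.9109)=1.0000; B=V−Δ·S=-181.8724
Node (2,1) S=144.3940: V=(p*·-19.4567+(1−p*)·-80.1022)/1.02=-37.4784; Δ=(-19.4567−-80.1022)/(166.0531−105.4076)=1.0000; B=V−Δ·S=-181.8724
Node (2,2) S=227.4700: V=(p*·76.0807+(1−p*)·-19.4567)/1.02=45.5976; Δ=(76.0807−-19.4567)/(261.5905−166.0531)=1.0000; B=V−Δ·S=-181.8724
Node (1,0) S=125.5600: V=(p*·-37.4784+(1−p*)·-90.2136)/1.02=-52.7462; Δ=(-37.4784−-90.2136)/(144.3940−91.6588)=1.0000; B=V−Δ·S=-178.3062
Node (1,1) S=197.8000: V=(p*·45.5976+(1−p*)·-37.4784)/1.02=19.4938; Δ=(45.5976−-37.4784)/(227.4700−144.3940)=1.0000; B=V−Δ·S=-178.3062
Node (0,0) S=172.0000: V=(p*·19.4938+(1−p*)·-52.7462)/1.02=-2.8100; Δ=(19.4938−-52.7462)/(197.8000−125.5600)=1.0000; B=V−Δ·S=-174.8100
Root portfolio cost Δ·172+B reproduces V0=-2.8100.

(0,0): Delta=1.0000 Bond=-174.8100
(1,0): Delta=1.0000 Bond=-178.3062
(1,1): Delta=1.0000 Bond=-178.3062
(2,0): Delta=1.0000 Bond=-181.8724
(2,1): Delta=1.0000 Bond=-181.8724
(2,2): Delta=1.0000 Bond=-181.8724
(3,0): Delta=1.0000 Bond=-185.5098
(3,1): Delta=1.0000 Bond=-185.5098
(3,2): Delta=1.0000 Bond=-185.5098
(3,3): Delta=1.0000 Bond=-185.5098
V0=-2.8100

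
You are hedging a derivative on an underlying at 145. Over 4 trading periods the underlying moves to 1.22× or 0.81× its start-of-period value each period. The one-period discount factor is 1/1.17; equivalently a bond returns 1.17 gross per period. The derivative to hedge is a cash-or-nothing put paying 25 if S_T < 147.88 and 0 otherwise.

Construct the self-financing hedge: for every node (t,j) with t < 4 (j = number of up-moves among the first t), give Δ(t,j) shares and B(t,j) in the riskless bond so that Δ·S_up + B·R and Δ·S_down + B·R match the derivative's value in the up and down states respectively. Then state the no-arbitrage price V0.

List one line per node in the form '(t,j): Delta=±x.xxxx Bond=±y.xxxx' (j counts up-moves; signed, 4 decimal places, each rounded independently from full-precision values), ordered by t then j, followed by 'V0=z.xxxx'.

Since d<R<u, set p* = (R−d)/(u−d) = 0.8780; price each node as the discounted p*-expectation of its children.
Payoff layer (t=4): V(4,0)=25.0000, V(4,1)=25.0000, V(4,2)=25.0000, V(4,3)=0.0000, V(4,4)=0.0000
  t=3,j=0: stock 77.0589 → up 94.0119 (V=25.0000), down 62.4177 (V=25.0000). Price 21.3675; hedge Δ=0.0000, bond B=21.3675.
  t=3,j=1: stock 116.0641 → up 141.5982 (V=25.0000), down 94.0119 (V=25.0000). Price 21.3675; hedge Δ=0.0000, bond B=21.3675.
  t=3,j=2: stock 174.8126 → up 213.2713 (V=0.0000), down 141.5982 (V=25.0000). Price 2.6058; hedge Δ=-0.3488, bond B=63.5814.
  t=3,j=3: stock 263.2980 → up 321.2235 (V=0.0000), down 213.2713 (V=0.0000). Price 0.0000; hedge Δ=0.0000, bond B=0.0000.
  t=2,j=0: stock 95.1345 → up 116.0641 (V=21.3675), down 77.0589 (V=21.3675). Price 18.2628; hedge Δ=0.0000, bond B=18.2628.
  t=2,j=1: stock 143.2890 → up 174.8126 (V=2.6058), down 116.0641 (V=21.3675). Price 4.1827; hedge Δ=-0.3194, bond B=49.9431.
  t=2,j=2: stock 215.8180 → up 263.2980 (V=0.0000), down 174.8126 (V=2.6058). Price 0.2716; hedge Δ=-0.0294, bond B=6.6272.
  t=1,j=0: stock 117.4500 → up 143.2890 (V=4.1827), down 95.1345 (V=18.2628). Price 5.0426; hedge Δ=-0.2924, bond B=39.3843.
  t=1,j=1: stock 176.9000 → up 215.8180 (V=0.2716), down 143.2890 (V=4.1827). Price 0.6398; hedge Δ=-0.0539, bond B=10.1792.
  t=0,j=0: stock 145.0000 → up 176.9000 (V=0.6398), down 117.4500 (V=5.0426). Price 1.0058; hedge Δ=-0.0741, bond B=11.7442.
Check: Δ(0,0)·S0 + B(0,0) = 1.0058 = V0.

(0,0): Delta=-0.0741 Bond=11.7442
(1,0): Delta=-0.2924 Bond=39.3843
(1,1): Delta=-0.0539 Bond=10.1792
(2,0): Delta=0.0000 Bond=18.2628
(2,1): Delta=-0.3194 Bond=49.9431
(2,2): Delta=-0.0294 Bond=6.6272
(3,0): Delta=0.0000 Bond=21.3675
(3,1): Delta=0.0000 Bond=21.3675
(3,2): Delta=-0.3488 Bond=63.5814
(3,3): Delta=0.0000 Bond=0.0000
V0=1.0058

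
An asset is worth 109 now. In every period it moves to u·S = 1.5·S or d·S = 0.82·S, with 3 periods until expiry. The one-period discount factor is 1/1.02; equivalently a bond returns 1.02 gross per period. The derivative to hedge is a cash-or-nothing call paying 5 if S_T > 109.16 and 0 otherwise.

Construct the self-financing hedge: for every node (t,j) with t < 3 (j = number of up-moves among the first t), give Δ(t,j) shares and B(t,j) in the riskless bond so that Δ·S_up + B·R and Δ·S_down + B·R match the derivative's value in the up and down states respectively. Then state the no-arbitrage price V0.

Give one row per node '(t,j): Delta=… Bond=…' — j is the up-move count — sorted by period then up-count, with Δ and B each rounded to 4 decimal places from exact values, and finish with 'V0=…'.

Under the risk-neutral measure, an up-move has probability p* = (R−d)/(u−d) = 0.2941 and values discount at R = 1.02.
Payoff layer (t=3): V(3,0)=0.0000, V(3,1)=5.0000, V(3,2)=5.0000, V(3,3)=5.0000
  t=2,j=0: stock 73.2916 → up 109.9374 (V=5.0000), down 60.0991 (V=0.0000). Price 1.4418; hedge Δ=0.1003, bond B=-5.9112.
  t=2,j=1: stock 134.0700 → up 201.1050 (V=5.0000), down 109.9374 (V=5.0000). Price 4.9020; hedge Δ=0.0000, bond B=4.9020.
  t=2,j=2: stock 245.2500 → up 367.8750 (V=5.0000), down 201.1050 (V=5.0000). Price 4.9020; hedge Δ=0.0000, bond B=4.9020.
  t=1,j=0: stock 89.3800 → up 134.0700 (V=4.9020), down 73.2916 (V=1.4418). Price 2.4112; hedge Δ=0.0569, bond B=-2.6773.
  t=1,j=1: stock 163.5000 → up 245.2500 (V=4.9020), down 134.0700 (V=4.9020). Price 4.8058; hedge Δ=0.0000, bond B=4.8058.
  t=0,j=0: stock 109.0000 → up 163.5000 (V=4.8058), down 89.3800 (V=2.4112). Price 3.0544; hedge Δ=0.0323, bond B=-0.4670.
Root portfolio cost Δ·109+B reproduces V0=3.0544.

(0,0): Delta=0.0323 Bond=-0.4670
(1,0): Delta=0.0569 Bond=-2.6773
(1,1): Delta=0.0000 Bond=4.8058
(2,0): Delta=0.1003 Bond=-5.9112
(2,1): Delta=0.0000 Bond=4.9020
(2,2): Delta=0.0000 Bond=4.9020
V0=3.0544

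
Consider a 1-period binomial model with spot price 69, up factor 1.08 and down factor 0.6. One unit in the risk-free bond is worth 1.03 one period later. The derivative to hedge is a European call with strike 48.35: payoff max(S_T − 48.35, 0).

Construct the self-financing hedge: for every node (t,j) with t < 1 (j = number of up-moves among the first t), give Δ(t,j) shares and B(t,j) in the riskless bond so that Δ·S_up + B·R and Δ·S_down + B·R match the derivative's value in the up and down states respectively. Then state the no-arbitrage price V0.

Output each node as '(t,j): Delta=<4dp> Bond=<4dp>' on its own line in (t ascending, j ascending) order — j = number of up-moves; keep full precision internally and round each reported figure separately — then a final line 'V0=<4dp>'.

(0,0): Delta=0.7902 Bond=-31.7597
V0=22.7611

Risk-neutral probability p* = (R−d)/(u−d) = (1.03−0.6)/(1.08−0.6) = 0.8958.
Payoff layer (t=1): V(1,0)=0.0000, V(1,1)=26.1700
(0,0): S=69.0000. Δ = (V_up−V_dn)/(S_up−S_dn) = (26.1700−0.0000)/(74.5200−41.4000) = 0.7902. V = [p*·26.1700 + (1−p*)·0.0000]/1.03 = 22.7611. B = V − Δ·S = -31.7597.
Root portfolio cost Δ·69+B reproduces V0=22.7611.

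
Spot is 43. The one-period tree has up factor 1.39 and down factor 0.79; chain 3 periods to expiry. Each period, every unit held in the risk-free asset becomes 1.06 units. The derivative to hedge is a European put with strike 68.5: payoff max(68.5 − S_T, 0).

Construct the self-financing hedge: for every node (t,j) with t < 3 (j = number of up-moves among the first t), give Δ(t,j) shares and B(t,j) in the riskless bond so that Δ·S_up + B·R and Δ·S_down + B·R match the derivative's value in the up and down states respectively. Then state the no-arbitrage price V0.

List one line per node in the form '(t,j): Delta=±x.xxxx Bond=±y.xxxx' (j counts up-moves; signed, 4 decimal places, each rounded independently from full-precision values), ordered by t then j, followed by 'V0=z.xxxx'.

(0,0): Delta=-0.6718 Bond=46.9965
(1,0): Delta=-1.0000 Bond=60.9648
(1,1): Delta=-0.4438 Bond=36.1903
(2,0): Delta=-1.0000 Bond=64.6226
(2,1): Delta=-1.0000 Bond=64.6226
(2,2): Delta=-0.0575 Bond=6.2650
V0=18.1085

No-arbitrage ⇒ martingale measure with p* = (R−d)/(u−d) = 0.4500.
Terminal payoffs: V(3,0)=47.2993, V(3,1)=31.1975, V(3,2)=2.8666, V(3,3)=0.0000
  t=2,j=0: stock 26.8363 → up 37.3025 (V=31.1975), down 21.2007 (V=47.2993). Price 37.7863; hedge Δ=-1.0000, bond B=64.6226.
  t=2,j=1: stock 47.2183 → up 65.6334 (V=2.8666), down 37.3025 (V=31.1975). Price 17.4043; hedge Δ=-1.0000, bond B=64.6226.
  t=2,j=2: stock 83.0803 → up 115.4816 (V=0.0000), down 65.6334 (V=2.8666). Price 1.4874; hedge Δ=-0.0575, bond B=6.2650.
  t=1,j=0: stock 33.9700 → up 47.2183 (V=17.4043), down 26.8363 (V=37.7863). Price 26.9948; hedge Δ=-1.0000, bond B=60.9648.
  t=1,j=1: stock 59.7700 → up 83.0803 (V=1.4874), down 47.2183 (V=17.4043). Price 9.6620; hedge Δ=-0.4438, bond B=36.1903.
  t=0,j=0: stock 43.0000 → up 59.7700 (V=9.6620), down 33.9700 (V=26.9948). Price 18.1085; hedge Δ=-0.6718, bond B=46.9965.
Each (Δ,B) replicates both successor values, so the strategy is self-financing and V0 is arbitrage-free.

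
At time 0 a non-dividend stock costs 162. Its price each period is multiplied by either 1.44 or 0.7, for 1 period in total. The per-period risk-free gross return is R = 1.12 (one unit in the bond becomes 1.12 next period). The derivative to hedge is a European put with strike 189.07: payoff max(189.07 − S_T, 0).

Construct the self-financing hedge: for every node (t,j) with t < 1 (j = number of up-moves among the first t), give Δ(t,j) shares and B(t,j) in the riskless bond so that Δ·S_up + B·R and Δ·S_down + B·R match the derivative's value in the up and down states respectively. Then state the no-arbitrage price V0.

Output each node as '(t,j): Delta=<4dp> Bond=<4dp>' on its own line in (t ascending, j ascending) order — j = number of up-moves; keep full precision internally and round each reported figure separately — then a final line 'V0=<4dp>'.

The replicating-portfolio and risk-neutral prices coincide; use p* = (1.12−0.7)/(1.44−0.7) = 0.5676 for the latter.
Terminal payoffs: V(1,0)=75.6700, V(1,1)=0.0000
Node (0,0) S=162.0000: V=(p*·0.0000+(1−p*)·75.6700)/1.12=29.2162; Δ=(0.0000−75.6700)/(233.2800−113.4000)=-0.6312; B=V−Δ·S=131.4730
Check: Δ(0,0)·S0 + B(0,0) = 29.2162 = V0.

(0,0): Delta=-0.6312 Bond=131.4730
V0=29.2162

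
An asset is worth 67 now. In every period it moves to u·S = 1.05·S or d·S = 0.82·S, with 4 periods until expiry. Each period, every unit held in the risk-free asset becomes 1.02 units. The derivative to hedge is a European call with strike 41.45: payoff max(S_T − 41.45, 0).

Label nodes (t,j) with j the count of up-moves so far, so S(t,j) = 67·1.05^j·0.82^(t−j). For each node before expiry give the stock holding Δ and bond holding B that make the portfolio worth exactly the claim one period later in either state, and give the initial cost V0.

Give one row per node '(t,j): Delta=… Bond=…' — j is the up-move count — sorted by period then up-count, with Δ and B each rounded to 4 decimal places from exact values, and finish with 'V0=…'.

Under the risk-neutral measure, an up-move has probability p* = (R−d)/(u−d) = 0.8696 and values discount at R = 1.02.
Terminal payoffs: V(4,0)=0.0000, V(4,1)=0.0000, V(4,2)=8.2185, V(4,3)=22.1499, V(4,4)=39.9889
Node (3,0) S=36.9417: V=(p*·0.0000+(1−p*)·0.0000)/1.02=0.0000; Δ=(0.0000−0.0000)/(38.7887−30.2922)=0.0000; B=V−Δ·S=0.0000
Node (3,1) S=47.3033: V=(p*·8.2185+(1−p*)·0.0000)/1.02=7.0064; Δ=(8.2185−0.0000)/(49.6685−38.7887)=0.7554; B=V−Δ·S=-28.7262
Node (3,2) S=60.5714: V=(p*·22.1499+(1−p*)·8.2185)/1.02=19.9341; Δ=(22.1499−8.2185)/(63.5999−49.6685)=1.0000; B=V−Δ·S=-40.6373
Node (3,3) S=77.5609: V=(p*·39.9889+(1−p*)·22.1499)/1.02=36.9236; Δ=(39.9889−22.1499)/(81.4389−63.5999)=1.0000; B=V−Δ·S=-40.6373
Node (2,0) S=45.0508: V=(p*·7.0064+(1−p*)·0.0000)/1.02=5.9731; Δ=(7.0064−0.0000)/(47.3033−36.9417)=0.6762; B=V−Δ·S=-24.4895
Node (2,1) S=57.6870: V=(p*·19.9341+(1−p*)·7.0064)/1.02=17.8901; Δ=(19.9341−7.0064)/(60.5714−47.3033)=0.9744; B=V−Δ·S=-38.3173
Node (2,2) S=73.8675: V=(p*·36.9236+(1−p*)·19.9341)/1.02=34.0271; Δ=(36.9236−19.9341)/(77.5609−60.5714)=1.0000; B=V−Δ·S=-39.8404
Node (1,0) S=54.9400: V=(p*·17.8901+(1−p*)·5.9731)/1.02=16.0154; Δ=(17.8901−5.9731)/(57.6870−45.0508)=0.9431; B=V−Δ·S=-35.7977
Node (1,1) S=70.3500: V=(p*·34.0271+(1−p*)·17.8901)/1.02=31.2963; Δ=(34.0271−17.8901)/(73.8675−57.6870)=0.9973; B=V−Δ·S=-38.8645
Node (0,0) S=67.0000: V=(p*·31.2963+(1−p*)·16.0154)/1.02=28.7286; Δ=(31.2963−16.0154)/(70.3500−54.9400)=0.9916; B=V−Δ·S=-37.7103
Each (Δ,B) replicates both successor values, so the strategy is self-financing and V0 is arbitrage-free.

(0,0): Delta=0.9916 Bond=-37.7103
(1,0): Delta=0.9431 Bond=-35.7977
(1,1): Delta=0.9973 Bond=-38.8645
(2,0): Delta=0.6762 Bond=-24.4895
(2,1): Delta=0.9744 Bond=-38.3173
(2,2): Delta=1.0000 Bond=-39.8404
(3,0): Delta=0.0000 Bond=0.0000
(3,1): Delta=0.7554 Bond=-28.7262
(3,2): Delta=1.0000 Bond=-40.6373
(3,3): Delta=1.0000 Bond=-40.6373
V0=28.7286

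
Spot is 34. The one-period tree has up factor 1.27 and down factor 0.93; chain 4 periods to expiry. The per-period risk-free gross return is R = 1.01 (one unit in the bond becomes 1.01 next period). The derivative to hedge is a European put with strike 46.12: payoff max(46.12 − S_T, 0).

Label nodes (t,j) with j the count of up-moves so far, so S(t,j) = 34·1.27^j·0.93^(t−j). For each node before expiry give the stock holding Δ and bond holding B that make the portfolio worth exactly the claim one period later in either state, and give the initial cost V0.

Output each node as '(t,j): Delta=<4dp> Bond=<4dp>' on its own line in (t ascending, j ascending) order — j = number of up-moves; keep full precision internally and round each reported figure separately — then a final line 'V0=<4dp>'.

(0,0): Delta=-0.7438 Bond=36.6927
(1,0): Delta=-0.8695 Bond=41.0339
(1,1): Delta=-0.4447 Bond=24.1430
(2,0): Delta=-0.9695 Bond=44.3848
(2,1): Delta=-0.6315 Bond=31.8874
(2,2): Delta=0.0000 Bond=0.0000
(3,0): Delta=-1.0000 Bond=45.6634
(3,1): Delta=-0.8968 Bond=42.1159
(3,2): Delta=0.0000 Bond=0.0000
(3,3): Delta=0.0000 Bond=0.0000
V0=11.4037

Under the risk-neutral measure, an up-move has probability p* = (R−d)/(u−d) = 0.2353 and values discount at R = 1.01.
Terminal payoffs: V(4,0)=20.6862, V(4,1)=11.3879, V(4,2)=0.0000, V(4,3)=0.0000, V(4,4)=0.0000
Node (3,0) S=27.3481: V=(p*·11.3879+(1−p*)·20.6862)/1.01=18.3152; Δ=(11.3879−20.6862)/(34.7321−25.4338)=-1.0000; B=V−Δ·S=45.6634
Node (3,1) S=37.3464: V=(p*·0.0000+(1−p*)·11.3879)/1.01=8.6221; Δ=(0.0000−11.3879)/(47.4299−34.7321)=-0.8968; B=V−Δ·S=42.1159
Node (3,2) S=50.9999: V=(p*·0.0000+(1−p*)·0.0000)/1.01=0.0000; Δ=(0.0000−0.0000)/(64.7699−47.4299)=0.0000; B=V−Δ·S=0.0000
Node (3,3) S=69.6450: V=(p*·0.0000+(1−p*)·0.0000)/1.01=0.0000; Δ=(0.0000−0.0000)/(88.4492−64.7699)=0.0000; B=V−Δ·S=0.0000
Node (2,0) S=29.4066: V=(p*·8.6221+(1−p*)·18.3152)/1.01=15.8757; Δ=(8.6221−18.3152)/(37.3464−27.3481)=-0.9695; B=V−Δ·S=44.3848
Node (2,1) S=40.1574: V=(p*·0.0000+(1−p*)·8.6221)/1.01=6.5281; Δ=(0.0000−8.6221)/(50.9999−37.3464)=-0.6315; B=V−Δ·S=31.8874
Node (2,2) S=54.8386: V=(p*·0.0000+(1−p*)·0.0000)/1.01=0.0000; Δ=(0.0000−0.0000)/(69.6450−50.9999)=0.0000; B=V−Δ·S=0.0000
Node (1,0) S=31.6200: V=(p*·6.5281+(1−p*)·15.8757)/1.01=13.5409; Δ=(6.5281−15.8757)/(40.1574−29.4066)=-0.8695; B=V−Δ·S=41.0339
Node (1,1) S=43.1800: V=(p*·0.0000+(1−p*)·6.5281)/1.01=4.9427; Δ=(0.0000−6.5281)/(54.8386−40.1574)=-0.4447; B=V−Δ·S=24.1430
Node (0,0) S=34.0000: V=(p*·4.9427+(1−p*)·13.5409)/1.01=11.4037; Δ=(4.9427−13.5409)/(43.1800−31.6200)=-0.7438; B=V−Δ·S=36.6927
Check: Δ(0,0)·S0 + B(0,0) = 11.4037 = V0.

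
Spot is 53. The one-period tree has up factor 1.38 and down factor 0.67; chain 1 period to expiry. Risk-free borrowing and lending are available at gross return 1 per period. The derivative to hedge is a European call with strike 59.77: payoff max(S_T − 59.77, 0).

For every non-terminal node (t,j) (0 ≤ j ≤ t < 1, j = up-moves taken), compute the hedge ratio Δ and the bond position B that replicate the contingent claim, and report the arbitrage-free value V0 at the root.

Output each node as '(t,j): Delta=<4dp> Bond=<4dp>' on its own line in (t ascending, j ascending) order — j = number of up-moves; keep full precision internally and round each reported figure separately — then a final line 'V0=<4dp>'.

(0,0): Delta=0.3553 Bond=-12.6168
V0=6.2142

Under the risk-neutral measure, an up-move has probability p* = (R−d)/(u−d) = 0.4648 and values discount at R = 1.
Terminal values V(1,·): V(1,0)=0.0000, V(1,1)=13.3700
(0,0): S=53.0000. Δ = (V_up−V_dn)/(S_up−S_dn) = (13.3700−0.0000)/(73.1400−35.5100) = 0.3553. V = [p*·13.3700 + (1−p*)·0.0000]/1 = 6.2142. B = V − Δ·S = -12.6168.
Each (Δ,B) replicates both successor values, so the strategy is self-financing and V0 is arbitrage-free.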